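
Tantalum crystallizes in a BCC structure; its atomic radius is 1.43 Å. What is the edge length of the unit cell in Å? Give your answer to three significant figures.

In a BCC lattice, atoms touch along the body diagonal, so √3·a = 4r.
a = 4r/√3 = 4 × 1.43 / 1.7321 = 3.30 Å.

3.30 Å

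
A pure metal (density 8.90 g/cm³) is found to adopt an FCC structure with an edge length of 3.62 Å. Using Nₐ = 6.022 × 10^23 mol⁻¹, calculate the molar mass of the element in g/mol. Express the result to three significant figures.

63.6 g/mol

An FCC cell has Z = 4 atoms; a = 3.620 × 10^-8 cm.
M = ρ·N_A·a³/Z = 8.90 × 6.022 × 10²³ × 4.744 × 10^-23 / 4 = 63.6 g/mol.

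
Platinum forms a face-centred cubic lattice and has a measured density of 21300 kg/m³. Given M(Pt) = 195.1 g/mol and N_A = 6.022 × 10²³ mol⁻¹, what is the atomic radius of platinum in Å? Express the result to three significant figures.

1.39 Å

For an FCC cell (Z = 4), a³ = Z·M/(N_A·ρ) = 4 × 195.1 / (6.022 × 10²³ × 21.30) = 6.084 × 10^-23 cm³, so a = 3.933 × 10^-8 cm = 3.933 Å.
Atoms touch along the face diagonal, so √2·a = 4r, so r = 0.3536 × a = 1.39 Å.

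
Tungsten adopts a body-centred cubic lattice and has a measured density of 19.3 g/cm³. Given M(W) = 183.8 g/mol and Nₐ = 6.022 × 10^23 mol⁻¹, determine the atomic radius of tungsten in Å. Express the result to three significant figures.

1.37 Å

For a BCC cell (Z = 2), a³ = Z·M/(N_A·ρ) = 2 × 183.8 / (6.022 × 10²³ × 19.30) = 3.163 × 10^-23 cm³, so a = 3.162 × 10^-8 cm = 3.162 Å.
Atoms touch along the body diagonal, so √3·a = 4r, so r = 0.4330 × a = 1.37 Å.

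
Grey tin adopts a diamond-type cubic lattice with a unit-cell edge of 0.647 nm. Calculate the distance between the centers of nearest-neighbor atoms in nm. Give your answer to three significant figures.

In a diamond cubic structure, nearest neighbors lie along the body diagonal with √3·a = 8r; the nearest-neighbor distance equals 2r = 0.4330·a.
d = 0.4330 × 0.647 = 0.280 nm.

0.280 nm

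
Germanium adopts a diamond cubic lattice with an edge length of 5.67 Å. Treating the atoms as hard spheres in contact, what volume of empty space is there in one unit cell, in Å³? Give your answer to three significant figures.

120 Å³

In a diamond cubic lattice nearest neighbors lie along the body diagonal with √3·a = 8r, so r = 0.2165a = 1.228 Å.
V_cell = a³ = 182.3 Å³; V_atoms = 8 × (4/3)πr³ = 61.99 Å³.
Empty space = 182.3 − 61.99 = 120 Å³.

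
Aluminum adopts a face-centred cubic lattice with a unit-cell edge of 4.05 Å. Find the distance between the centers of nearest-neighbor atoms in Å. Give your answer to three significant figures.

2.86 Å

In an FCC structure, atoms touch along the face diagonal, so √2·a = 4r; the nearest-neighbor distance equals 2r = 0.7071·a.
d = 0.7071 × 4.05 = 2.86 Å.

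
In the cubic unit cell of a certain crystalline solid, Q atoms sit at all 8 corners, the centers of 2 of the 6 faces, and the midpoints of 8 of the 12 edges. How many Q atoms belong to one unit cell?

4

Corner atoms are shared by 8 cells (1/8 each), face atoms by 2 (1/2 each), edge atoms by 4 (1/4 each).
Net atoms = 8 × 1/8 + 2 × 1/2 + 8 × 1/4 = 1 + 1 + 2 = 4.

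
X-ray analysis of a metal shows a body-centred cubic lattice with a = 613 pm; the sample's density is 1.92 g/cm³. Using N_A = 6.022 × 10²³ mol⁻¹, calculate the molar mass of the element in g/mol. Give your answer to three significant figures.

A BCC cell has Z = 2 atoms; a = 6.130 × 10^-8 cm.
M = ρ·N_A·a³/Z = 1.92 × 6.022 × 10²³ × 2.303 × 10^-22 / 2 = 133 g/mol.

133 g/mol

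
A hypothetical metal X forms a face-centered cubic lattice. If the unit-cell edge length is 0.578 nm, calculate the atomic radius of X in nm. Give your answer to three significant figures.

In an FCC lattice, atoms touch along the face diagonal, so √2·a = 4r.
r = √2·a/4 = 1.4142 × 0.578 / 4 = 0.204 nm.

0.204 nm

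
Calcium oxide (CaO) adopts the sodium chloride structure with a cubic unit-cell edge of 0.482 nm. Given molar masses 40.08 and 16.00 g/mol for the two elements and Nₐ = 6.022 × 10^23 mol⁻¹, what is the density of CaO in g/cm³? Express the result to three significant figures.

3.33 g/cm³

The sodium chloride structure contains Z = 4 formula units per cell; M(CaO) = 40.08 + 16.00 = 56.08 g/mol.
a³ = (4.820 × 10^-8 cm)³ = 1.120 × 10^-22 cm³.
ρ = 4 × 56.08 / (6.022 × 10²³ × 1.120 × 10^-22) = 3.326 g/cm³.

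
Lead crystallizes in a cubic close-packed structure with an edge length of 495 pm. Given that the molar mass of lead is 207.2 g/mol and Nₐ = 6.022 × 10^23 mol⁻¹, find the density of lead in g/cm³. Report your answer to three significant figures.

An FCC unit cell contains Z = 4 atoms.
Cell volume: a³ = (495 pm)³ = (4.950 × 10^-8 cm)³ = 1.213 × 10^-22 cm³.
ρ = Z·M/(N_A·a³) = 4 × 207.2 / (6.022 × 10²³ × 1.213 × 10^-22) = 11.35 g/cm³.

11.3 g/cm³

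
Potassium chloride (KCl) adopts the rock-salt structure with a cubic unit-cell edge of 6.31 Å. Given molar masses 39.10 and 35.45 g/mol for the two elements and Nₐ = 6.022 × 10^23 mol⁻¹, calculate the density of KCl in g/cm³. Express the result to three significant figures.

The rock-salt structure contains Z = 4 formula units per cell; M(KCl) = 39.10 + 35.45 = 74.55 g/mol.
a³ = (6.310 × 10^-8 cm)³ = 2.512 × 10^-22 cm³.
ρ = 4 × 74.55 / (6.022 × 10²³ × 2.512 × 10^-22) = 1.971 g/cm³.

1.97 g/cm³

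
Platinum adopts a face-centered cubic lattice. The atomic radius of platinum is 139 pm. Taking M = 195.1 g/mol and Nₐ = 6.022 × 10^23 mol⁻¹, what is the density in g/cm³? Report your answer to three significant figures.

In an FCC lattice, atoms touch along the face diagonal, so √2·a = 4r, giving a = 393.2 pm = 3.932 × 10^-8 cm.
With Z = 4, ρ = Z·M/(N_A·a³) = 4 × 195.1 / (6.022 × 10²³ × 6.077 × 10^-23) = 21.33 g/cm³.

21.3 g/cm³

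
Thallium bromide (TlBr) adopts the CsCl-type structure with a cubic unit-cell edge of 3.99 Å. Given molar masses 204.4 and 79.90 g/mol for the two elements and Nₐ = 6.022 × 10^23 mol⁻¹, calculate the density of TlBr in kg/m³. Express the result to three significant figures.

7430 kg/m³

The CsCl-type structure contains Z = 1 formula unit per cell; M(TlBr) = 204.4 + 79.90 = 284.3 g/mol.
a³ = (3.990 × 10^-8 cm)³ = 6.352 × 10^-23 cm³.
ρ = 1 × 284.3 / (6.022 × 10²³ × 6.352 × 10^-23) = 7.432 g/cm³ = 7430 kg/m³.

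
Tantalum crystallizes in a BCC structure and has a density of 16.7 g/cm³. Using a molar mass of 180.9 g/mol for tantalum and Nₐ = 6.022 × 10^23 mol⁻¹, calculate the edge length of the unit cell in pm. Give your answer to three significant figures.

With Z = 2 atoms per BCC cell, a³ = Z·M/(N_A·ρ) = 2 × 180.9 / (6.022 × 10²³ × 16.70 g/cm³) = 3.598 × 10^-23 cm³.
a = (3.598 × 10^-23)^(1/3) = 3.301 × 10^-8 cm = 330 pm.

330 pm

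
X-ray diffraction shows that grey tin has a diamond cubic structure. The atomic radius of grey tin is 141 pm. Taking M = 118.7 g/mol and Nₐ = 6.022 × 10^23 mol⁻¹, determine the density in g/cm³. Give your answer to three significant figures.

5.71 g/cm³

In a diamond cubic lattice, nearest neighbors lie along the body diagonal with √3·a = 8r, giving a = 651.3 pm = 6.513 × 10^-8 cm.
With Z = 8, ρ = Z·M/(N_A·a³) = 8 × 118.7 / (6.022 × 10²³ × 2.762 × 10^-22) = 5.709 g/cm³.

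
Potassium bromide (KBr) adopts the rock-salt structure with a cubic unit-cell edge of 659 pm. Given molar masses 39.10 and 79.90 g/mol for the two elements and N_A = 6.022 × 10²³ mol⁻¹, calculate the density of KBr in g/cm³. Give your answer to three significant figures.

The rock-salt structure contains Z = 4 formula units per cell; M(KBr) = 39.10 + 79.90 = 119.0 g/mol.
a³ = (6.590 × 10^-8 cm)³ = 2.862 × 10^-22 cm³.
ρ = 4 × 119.0 / (6.022 × 10²³ × 2.862 × 10^-22) = 2.762 g/cm³.

2.76 g/cm³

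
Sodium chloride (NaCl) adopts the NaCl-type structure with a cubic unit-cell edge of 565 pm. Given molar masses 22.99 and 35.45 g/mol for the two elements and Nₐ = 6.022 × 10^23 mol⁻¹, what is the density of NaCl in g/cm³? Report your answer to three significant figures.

2.15 g/cm³

The NaCl-type structure contains Z = 4 formula units per cell; M(NaCl) = 22.99 + 35.45 = 58.44 g/mol.
a³ = (5.650 × 10^-8 cm)³ = 1.804 × 10^-22 cm³.
ρ = 4 × 58.44 / (6.022 × 10²³ × 1.804 × 10^-22) = 2.152 g/cm³.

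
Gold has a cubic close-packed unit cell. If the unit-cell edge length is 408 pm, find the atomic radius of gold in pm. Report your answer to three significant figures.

In an FCC lattice, atoms touch along the face diagonal, so √2·a = 4r.
r = √2·a/4 = 1.4142 × 408 / 4 = 144 pm.

144 pm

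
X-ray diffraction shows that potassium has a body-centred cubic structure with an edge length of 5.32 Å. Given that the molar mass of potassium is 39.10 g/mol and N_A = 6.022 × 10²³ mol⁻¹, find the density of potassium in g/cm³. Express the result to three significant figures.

0.862 g/cm³

A BCC unit cell contains Z = 2 atoms.
Cell volume: a³ = (5.32 Å)³ = (5.320 × 10^-8 cm)³ = 1.506 × 10^-22 cm³.
ρ = Z·M/(N_A·a³) = 2 × 39.10 / (6.022 × 10²³ × 1.506 × 10^-22) = 0.8624 g/cm³.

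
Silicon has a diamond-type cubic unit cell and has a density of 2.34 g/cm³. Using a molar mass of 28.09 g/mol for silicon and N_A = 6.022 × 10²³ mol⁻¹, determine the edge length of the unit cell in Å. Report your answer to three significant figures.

With Z = 8 atoms per diamond cubic cell, a³ = Z·M/(N_A·ρ) = 8 × 28.09 / (6.022 × 10²³ × 2.340 g/cm³) = 1.595 × 10^-22 cm³.
a = (1.595 × 10^-22)^(1/3) = 5.423 × 10^-8 cm = 5.42 Å.

5.42 Å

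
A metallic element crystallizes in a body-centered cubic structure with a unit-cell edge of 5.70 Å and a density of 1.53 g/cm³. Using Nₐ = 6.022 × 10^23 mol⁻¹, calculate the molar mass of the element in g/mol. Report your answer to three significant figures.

A BCC cell has Z = 2 atoms; a = 5.700 × 10^-8 cm.
M = ρ·N_A·a³/Z = 1.53 × 6.022 × 10²³ × 1.852 × 10^-22 / 2 = 85.3 g/mol.

85.3 g/mol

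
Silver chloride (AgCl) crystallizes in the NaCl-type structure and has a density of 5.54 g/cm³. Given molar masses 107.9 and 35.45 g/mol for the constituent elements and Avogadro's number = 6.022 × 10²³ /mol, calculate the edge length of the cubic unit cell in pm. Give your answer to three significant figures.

M(AgCl) = 143.35 g/mol; Z = 4 formula units per cell.
a³ = Z·M/(N_A·ρ) = 4 × 143.35 / (6.022 × 10²³ × 5.54) = 1.719 × 10^-22 cm³, so a = 5.560 × 10^-8 cm = 556 pm.

556 pm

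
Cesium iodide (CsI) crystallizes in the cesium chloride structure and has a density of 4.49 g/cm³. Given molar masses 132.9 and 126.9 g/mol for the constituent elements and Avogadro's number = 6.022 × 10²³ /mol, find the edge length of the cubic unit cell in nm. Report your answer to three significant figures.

M(CsI) = 259.8 g/mol; Z = 1 formula unit per cell.
a³ = Z·M/(N_A·ρ) = 1 × 259.8 / (6.022 × 10²³ × 4.49) = 9.608 × 10^-23 cm³, so a = 4.580 × 10^-8 cm = 0.458 nm.

0.458 nm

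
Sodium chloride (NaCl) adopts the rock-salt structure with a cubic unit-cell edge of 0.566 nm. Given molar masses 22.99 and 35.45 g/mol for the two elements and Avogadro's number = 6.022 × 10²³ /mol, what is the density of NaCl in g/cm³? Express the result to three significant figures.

2.14 g/cm³

The rock-salt structure contains Z = 4 formula units per cell; M(NaCl) = 22.99 + 35.45 = 58.44 g/mol.
a³ = (5.660 × 10^-8 cm)³ = 1.813 × 10^-22 cm³.
ρ = 4 × 58.44 / (6.022 × 10²³ × 1.813 × 10^-22) = 2.141 g/cm³.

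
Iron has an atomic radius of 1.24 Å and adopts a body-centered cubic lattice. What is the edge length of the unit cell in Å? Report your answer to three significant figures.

2.86 Å

In a BCC lattice, atoms touch along the body diagonal, so √3·a = 4r.
a = 4r/√3 = 4 × 1.24 / 1.7321 = 2.86 Å.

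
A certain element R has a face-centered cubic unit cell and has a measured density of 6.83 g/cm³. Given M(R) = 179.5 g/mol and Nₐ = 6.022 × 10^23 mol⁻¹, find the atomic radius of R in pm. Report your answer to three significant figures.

198 pm

For an FCC cell (Z = 4), a³ = Z·M/(N_A·ρ) = 4 × 179.5 / (6.022 × 10²³ × 6.830) = 1.746 × 10^-22 cm³, so a = 5.589 × 10^-8 cm = 558.9 pm.
Atoms touch along the face diagonal, so √2·a = 4r, so r = 0.3536 × a = 198 pm.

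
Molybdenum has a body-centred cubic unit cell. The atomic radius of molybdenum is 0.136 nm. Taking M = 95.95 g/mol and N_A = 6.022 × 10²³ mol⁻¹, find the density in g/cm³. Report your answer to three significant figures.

In a BCC lattice, atoms touch along the body diagonal, so √3·a = 4r, giving a = 0.3141 nm = 3.141 × 10^-8 cm.
With Z = 2, ρ = Z·M/(N_A·a³) = 2 × 95.95 / (6.022 × 10²³ × 3.098 × 10^-23) = 10.29 g/cm³.

10.3 g/cm³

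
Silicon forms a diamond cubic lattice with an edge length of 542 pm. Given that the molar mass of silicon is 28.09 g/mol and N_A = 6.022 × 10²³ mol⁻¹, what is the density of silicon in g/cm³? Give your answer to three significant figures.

2.34 g/cm³

A diamond cubic unit cell contains Z = 8 atoms.
Cell volume: a³ = (542 pm)³ = (5.420 × 10^-8 cm)³ = 1.592 × 10^-22 cm³.
ρ = Z·M/(N_A·a³) = 8 × 28.09 / (6.022 × 10²³ × 1.592 × 10^-22) = 2.344 g/cm³.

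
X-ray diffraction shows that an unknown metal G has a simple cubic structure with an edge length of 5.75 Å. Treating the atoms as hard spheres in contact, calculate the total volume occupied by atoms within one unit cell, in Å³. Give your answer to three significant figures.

99.5 Å³

In a simple cubic lattice atoms touch along the cell edge, so a = 2r, so r = 0.5000a = 2.875 Å.
V_atoms = Z × (4/3)πr³ = 1 × (4/3)π × (2.875)³ = 99.5 Å³.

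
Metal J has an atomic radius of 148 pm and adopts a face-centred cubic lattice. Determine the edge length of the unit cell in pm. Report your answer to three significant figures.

In an FCC lattice, atoms touch along the face diagonal, so √2·a = 4r.
a = 4r/√2 = 4 × 148 / 1.4142 = 419 pm.

419 pm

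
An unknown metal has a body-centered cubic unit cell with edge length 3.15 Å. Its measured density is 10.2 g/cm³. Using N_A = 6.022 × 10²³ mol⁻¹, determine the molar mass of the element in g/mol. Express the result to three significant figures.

A BCC cell has Z = 2 atoms; a = 3.150 × 10^-8 cm.
M = ρ·N_A·a³/Z = 10.2 × 6.022 × 10²³ × 3.126 × 10^-23 / 2 = 96.0 g/mol.

96.0 g/mol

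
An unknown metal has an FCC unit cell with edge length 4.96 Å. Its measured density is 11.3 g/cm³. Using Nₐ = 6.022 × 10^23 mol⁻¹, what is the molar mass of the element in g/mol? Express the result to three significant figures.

An FCC cell has Z = 4 atoms; a = 4.960 × 10^-8 cm.
M = ρ·N_A·a³/Z = 11.3 × 6.022 × 10²³ × 1.220 × 10^-22 / 4 = 208 g/mol.

208 g/mol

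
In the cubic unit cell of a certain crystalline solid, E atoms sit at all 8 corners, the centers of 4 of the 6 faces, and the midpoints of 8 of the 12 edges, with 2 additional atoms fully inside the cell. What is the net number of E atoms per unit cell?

7

Corner atoms are shared by 8 cells (1/8 each), face atoms by 2 (1/2 each), edge atoms by 4 (1/4 each), interior atoms are unshared.
Net atoms = 8 × 1/8 + 4 × 1/2 + 8 × 1/4 + 2 = 1 + 2 + 2 + 2 = 7.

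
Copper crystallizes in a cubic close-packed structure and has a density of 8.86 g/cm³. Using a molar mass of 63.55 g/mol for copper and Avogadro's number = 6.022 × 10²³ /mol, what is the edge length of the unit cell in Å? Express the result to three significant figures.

3.63 Å

With Z = 4 atoms per FCC cell, a³ = Z·M/(N_A·ρ) = 4 × 63.55 / (6.022 × 10²³ × 8.860 g/cm³) = 4.764 × 10^-23 cm³.
a = (4.764 × 10^-23)^(1/3) = 3.625 × 10^-8 cm = 3.63 Å.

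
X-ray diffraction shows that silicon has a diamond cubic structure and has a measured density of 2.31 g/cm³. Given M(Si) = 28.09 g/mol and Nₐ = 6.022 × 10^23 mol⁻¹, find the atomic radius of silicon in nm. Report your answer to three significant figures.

For a diamond cubic cell (Z = 8), a³ = Z·M/(N_A·ρ) = 8 × 28.09 / (6.022 × 10²³ × 2.310) = 1.615 × 10^-22 cm³, so a = 5.446 × 10^-8 cm = 0.5446 nm.
Nearest neighbors lie along the body diagonal with √3·a = 8r, so r = 0.2165 × a = 0.118 nm.

0.118 nm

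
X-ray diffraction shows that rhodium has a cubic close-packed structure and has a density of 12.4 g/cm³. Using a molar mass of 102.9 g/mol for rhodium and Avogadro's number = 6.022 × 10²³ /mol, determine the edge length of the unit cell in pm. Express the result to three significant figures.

With Z = 4 atoms per FCC cell, a³ = Z·M/(N_A·ρ) = 4 × 102.9 / (6.022 × 10²³ × 12.40 g/cm³) = 5.512 × 10^-23 cm³.
a = (5.512 × 10^-23)^(1/3) = 3.806 × 10^-8 cm = 381 pm.

381 pm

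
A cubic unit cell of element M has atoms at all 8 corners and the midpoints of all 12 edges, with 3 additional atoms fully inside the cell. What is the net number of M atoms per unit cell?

Corner atoms are shared by 8 cells (1/8 each), edge atoms by 4 (1/4 each), interior atoms are unshared.
Net atoms = 8 × 1/8 + 12 × 1/4 + 3 = 1 + 3 + 3 = 7.

7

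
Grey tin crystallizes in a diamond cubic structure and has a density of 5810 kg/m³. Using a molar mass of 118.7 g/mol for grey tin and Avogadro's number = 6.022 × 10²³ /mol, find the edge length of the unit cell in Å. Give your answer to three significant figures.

6.47 Å

With Z = 8 atoms per diamond cubic cell, a³ = Z·M/(N_A·ρ) = 8 × 118.7 / (6.022 × 10²³ × 5.810 g/cm³) = 2.714 × 10^-22 cm³.
a = (2.714 × 10^-22)^(1/3) = 6.475 × 10^-8 cm = 6.47 Å.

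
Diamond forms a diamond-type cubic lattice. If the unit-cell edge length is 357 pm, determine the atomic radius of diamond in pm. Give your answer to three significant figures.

77.3 pm

In a diamond cubic lattice, nearest neighbors lie along the body diagonal with √3·a = 8r.
r = √3·a/8 = 1.7321 × 357 / 8 = 77.3 pm.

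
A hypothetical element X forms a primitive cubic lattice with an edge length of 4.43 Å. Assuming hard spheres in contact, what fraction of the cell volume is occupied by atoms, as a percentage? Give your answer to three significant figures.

In a simple cubic lattice atoms touch along the cell edge, so a = 2r, so r = 0.5000a = 2.215 Å.
Packing fraction = Z·(4/3)πr³ / a³ = 1 × (4/3)π × (2.215)³ / (4.43)³ = 0.5236 = 52.4%.

52.4%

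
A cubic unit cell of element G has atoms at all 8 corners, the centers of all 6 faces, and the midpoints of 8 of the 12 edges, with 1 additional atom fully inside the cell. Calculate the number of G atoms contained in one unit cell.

7

Corner atoms are shared by 8 cells (1/8 each), face atoms by 2 (1/2 each), edge atoms by 4 (1/4 each), interior atoms are unshared.
Net atoms = 8 × 1/8 + 6 × 1/2 + 8 × 1/4 + 1 = 1 + 3 + 2 + 1 = 7.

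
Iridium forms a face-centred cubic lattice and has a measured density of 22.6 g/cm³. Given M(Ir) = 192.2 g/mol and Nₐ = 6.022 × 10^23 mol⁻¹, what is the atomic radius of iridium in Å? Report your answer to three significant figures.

1.36 Å

For an FCC cell (Z = 4), a³ = Z·M/(N_A·ρ) = 4 × 192.2 / (6.022 × 10²³ × 22.60) = 5.649 × 10^-23 cm³, so a = 3.837 × 10^-8 cm = 3.837 Å.
Atoms touch along the face diagonal, so √2·a = 4r, so r = 0.3536 × a = 1.36 Å.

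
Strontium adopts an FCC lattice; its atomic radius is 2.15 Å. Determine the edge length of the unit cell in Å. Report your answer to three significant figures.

6.08 Å

In an FCC lattice, atoms touch along the face diagonal, so √2·a = 4r.
a = 4r/√2 = 4 × 2.15 / 1.4142 = 6.08 Å.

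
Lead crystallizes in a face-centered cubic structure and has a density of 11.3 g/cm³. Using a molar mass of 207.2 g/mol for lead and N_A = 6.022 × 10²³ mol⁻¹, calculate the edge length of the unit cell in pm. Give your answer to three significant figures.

With Z = 4 atoms per FCC cell, a³ = Z·M/(N_A·ρ) = 4 × 207.2 / (6.022 × 10²³ × 11.30 g/cm³) = 1.218 × 10^-22 cm³.
a = (1.218 × 10^-22)^(1/3) = 4.957 × 10^-8 cm = 496 pm.

496 pm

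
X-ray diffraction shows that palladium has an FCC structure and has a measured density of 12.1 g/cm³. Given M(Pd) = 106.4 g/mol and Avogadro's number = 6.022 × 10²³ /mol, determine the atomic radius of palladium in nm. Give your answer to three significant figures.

0.137 nm

For an FCC cell (Z = 4), a³ = Z·M/(N_A·ρ) = 4 × 106.4 / (6.022 × 10²³ × 12.10) = 5.841 × 10^-23 cm³, so a = 3.880 × 10^-8 cm = 0.3880 nm.
Atoms touch along the face diagonal, so √2·a = 4r, so r = 0.3536 × a = 0.137 nm.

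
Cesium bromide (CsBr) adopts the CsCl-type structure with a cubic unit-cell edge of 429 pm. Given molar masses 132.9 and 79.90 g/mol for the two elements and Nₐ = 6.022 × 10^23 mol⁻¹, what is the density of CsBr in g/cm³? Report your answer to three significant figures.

The CsCl-type structure contains Z = 1 formula unit per cell; M(CsBr) = 132.9 + 79.90 = 212.8 g/mol.
a³ = (4.290 × 10^-8 cm)³ = 7.895 × 10^-23 cm³.
ρ = 1 × 212.8 / (6.022 × 10²³ × 7.895 × 10^-23) = 4.476 g/cm³.

4.48 g/cm³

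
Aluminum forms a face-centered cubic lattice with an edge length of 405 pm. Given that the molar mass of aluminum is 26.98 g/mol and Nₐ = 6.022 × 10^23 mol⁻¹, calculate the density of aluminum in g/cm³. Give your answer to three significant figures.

2.70 g/cm³

An FCC unit cell contains Z = 4 atoms.
Cell volume: a³ = (405 pm)³ = (4.050 × 10^-8 cm)³ = 6.643 × 10^-23 cm³.
ρ = Z·M/(N_A·a³) = 4 × 26.98 / (6.022 × 10²³ × 6.643 × 10^-23) = 2.698 g/cm³.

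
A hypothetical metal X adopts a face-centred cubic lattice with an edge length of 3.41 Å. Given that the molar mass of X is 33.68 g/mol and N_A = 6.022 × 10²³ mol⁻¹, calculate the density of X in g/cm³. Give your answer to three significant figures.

An FCC unit cell contains Z = 4 atoms.
Cell volume: a³ = (3.41 Å)³ = (3.410 × 10^-8 cm)³ = 3.965 × 10^-23 cm³.
ρ = Z·M/(N_A·a³) = 4 × 33.68 / (6.022 × 10²³ × 3.965 × 10^-23) = 5.642 g/cm³.

5.64 g/cm³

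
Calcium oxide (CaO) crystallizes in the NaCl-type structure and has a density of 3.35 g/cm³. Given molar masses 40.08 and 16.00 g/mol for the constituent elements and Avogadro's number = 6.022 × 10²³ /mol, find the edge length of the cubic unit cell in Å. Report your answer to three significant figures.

M(CaO) = 56.08 g/mol; Z = 4 formula units per cell.
a³ = Z·M/(N_A·ρ) = 4 × 56.08 / (6.022 × 10²³ × 3.35) = 1.112 × 10^-22 cm³, so a = 4.809 × 10^-8 cm = 4.81 Å.

4.81 Å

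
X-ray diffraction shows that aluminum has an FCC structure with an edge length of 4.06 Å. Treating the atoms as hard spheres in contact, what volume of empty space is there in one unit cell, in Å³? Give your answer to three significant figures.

In an FCC lattice atoms touch along the face diagonal, so √2·a = 4r, so r = 0.3536a = 1.435 Å.
V_cell = a³ = 66.92 Å³; V_atoms = 4 × (4/3)πr³ = 49.56 Å³.
Empty space = 66.92 − 49.56 = 17.4 Å³.

17.4 Å³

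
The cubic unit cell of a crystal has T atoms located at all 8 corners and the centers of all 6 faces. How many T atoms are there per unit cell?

4

Corner atoms are shared by 8 cells (1/8 each), face atoms by 2 (1/2 each).
Net atoms = 8 × 1/8 + 6 × 1/2 = 1 + 3 = 4.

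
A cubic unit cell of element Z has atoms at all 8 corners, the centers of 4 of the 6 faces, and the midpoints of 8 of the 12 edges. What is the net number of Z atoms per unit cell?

Corner atoms are shared by 8 cells (1/8 each), face atoms by 2 (1/2 each), edge atoms by 4 (1/4 each).
Net atoms = 8 × 1/8 + 4 × 1/2 + 8 × 1/4 = 1 + 2 + 2 = 5.

5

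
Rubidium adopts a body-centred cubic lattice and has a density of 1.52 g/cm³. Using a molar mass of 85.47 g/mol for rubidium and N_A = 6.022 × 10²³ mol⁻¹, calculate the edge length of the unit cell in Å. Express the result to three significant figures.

5.72 Å

With Z = 2 atoms per BCC cell, a³ = Z·M/(N_A·ρ) = 2 × 85.47 / (6.022 × 10²³ × 1.520 g/cm³) = 1.867 × 10^-22 cm³.
a = (1.867 × 10^-22)^(1/3) = 5.716 × 10^-8 cm = 5.72 Å.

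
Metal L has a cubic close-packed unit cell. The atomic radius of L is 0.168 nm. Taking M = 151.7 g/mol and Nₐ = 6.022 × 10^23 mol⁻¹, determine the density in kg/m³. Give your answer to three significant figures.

In an FCC lattice, atoms touch along the face diagonal, so √2·a = 4r, giving a = 0.4752 nm = 4.752 × 10^-8 cm.
With Z = 4, ρ = Z·M/(N_A·a³) = 4 × 151.7 / (6.022 × 10²³ × 1.073 × 10^-22) = 9.392 g/cm³ = 9390 kg/m³.

9390 kg/m³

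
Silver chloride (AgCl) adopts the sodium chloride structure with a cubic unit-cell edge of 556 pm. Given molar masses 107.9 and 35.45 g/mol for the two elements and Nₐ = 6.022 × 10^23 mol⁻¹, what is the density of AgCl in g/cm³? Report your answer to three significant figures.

The sodium chloride structure contains Z = 4 formula units per cell; M(AgCl) = 107.9 + 35.45 = 143.35 g/mol.
a³ = (5.560 × 10^-8 cm)³ = 1.719 × 10^-22 cm³.
ρ = 4 × 143.35 / (6.022 × 10²³ × 1.719 × 10^-22) = 5.540 g/cm³.

5.54 g/cm³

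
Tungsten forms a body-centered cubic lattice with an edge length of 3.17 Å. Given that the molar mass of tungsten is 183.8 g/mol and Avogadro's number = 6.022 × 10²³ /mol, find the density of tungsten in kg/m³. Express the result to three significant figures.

19200 kg/m³

A BCC unit cell contains Z = 2 atoms.
Cell volume: a³ = (3.17 Å)³ = (3.170 × 10^-8 cm)³ = 3.186 × 10^-23 cm³.
ρ = Z·M/(N_A·a³) = 2 × 183.8 / (6.022 × 10²³ × 3.186 × 10^-23) = 19.16 g/cm³ = 19200 kg/m³.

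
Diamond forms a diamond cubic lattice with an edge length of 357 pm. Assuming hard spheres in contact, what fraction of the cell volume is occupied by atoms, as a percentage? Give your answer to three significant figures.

In a diamond cubic lattice nearest neighbors lie along the body diagonal with √3·a = 8r, so r = 0.2165a = 77.29 pm.
Packing fraction = Z·(4/3)πr³ / a³ = 8 × (4/3)π × (77.29)³ / (357)³ = 0.3401 = 34.0%.

34.0%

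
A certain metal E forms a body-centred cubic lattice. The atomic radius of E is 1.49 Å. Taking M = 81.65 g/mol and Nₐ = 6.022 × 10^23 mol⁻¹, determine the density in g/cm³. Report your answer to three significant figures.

6.66 g/cm³

In a BCC lattice, atoms touch along the body diagonal, so √3·a = 4r, giving a = 3.441 Å = 3.441 × 10^-8 cm.
With Z = 2, ρ = Z·M/(N_A·a³) = 2 × 81.65 / (6.022 × 10²³ × 4.074 × 10^-23) = 6.656 g/cm³.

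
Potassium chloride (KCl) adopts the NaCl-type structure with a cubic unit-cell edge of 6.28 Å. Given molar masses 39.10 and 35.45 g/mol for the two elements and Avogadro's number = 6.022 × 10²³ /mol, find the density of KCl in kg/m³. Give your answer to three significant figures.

2000 kg/m³

The NaCl-type structure contains Z = 4 formula units per cell; M(KCl) = 39.10 + 35.45 = 74.55 g/mol.
a³ = (6.280 × 10^-8 cm)³ = 2.477 × 10^-22 cm³.
ρ = 4 × 74.55 / (6.022 × 10²³ × 2.477 × 10^-22) = 1.999 g/cm³ = 2000 kg/m³.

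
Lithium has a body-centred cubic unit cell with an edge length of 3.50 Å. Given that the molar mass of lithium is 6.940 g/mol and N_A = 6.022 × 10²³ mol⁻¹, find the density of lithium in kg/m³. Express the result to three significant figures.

538 kg/m³

A BCC unit cell contains Z = 2 atoms.
Cell volume: a³ = (3.50 Å)³ = (3.500 × 10^-8 cm)³ = 4.288 × 10^-23 cm³.
ρ = Z·M/(N_A·a³) = 2 × 6.940 / (6.022 × 10²³ × 4.288 × 10^-23) = 0.5376 g/cm³ = 538 kg/m³.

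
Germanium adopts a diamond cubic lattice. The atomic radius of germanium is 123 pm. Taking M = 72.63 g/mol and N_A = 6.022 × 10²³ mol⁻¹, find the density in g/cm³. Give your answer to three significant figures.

5.26 g/cm³

In a diamond cubic lattice, nearest neighbors lie along the body diagonal with √3·a = 8r, giving a = 568.1 pm = 5.681 × 10^-8 cm.
With Z = 8, ρ = Z·M/(N_A·a³) = 8 × 72.63 / (6.022 × 10²³ × 1.834 × 10^-22) = 5.262 g/cm³.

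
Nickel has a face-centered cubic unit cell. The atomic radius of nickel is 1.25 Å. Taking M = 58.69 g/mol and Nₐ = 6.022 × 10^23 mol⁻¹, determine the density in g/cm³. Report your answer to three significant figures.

In an FCC lattice, atoms touch along the face diagonal, so √2·a = 4r, giving a = 3.536 Å = 3.536 × 10^-8 cm.
With Z = 4, ρ = Z·M/(N_A·a³) = 4 × 58.69 / (6.022 × 10²³ × 4.419 × 10^-23) = 8.821 g/cm³.

8.82 g/cm³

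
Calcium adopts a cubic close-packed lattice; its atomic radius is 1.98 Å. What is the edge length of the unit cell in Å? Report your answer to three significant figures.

5.60 Å

In an FCC lattice, atoms touch along the face diagonal, so √2·a = 4r.
a = 4r/√2 = 4 × 1.98 / 1.4142 = 5.60 Å.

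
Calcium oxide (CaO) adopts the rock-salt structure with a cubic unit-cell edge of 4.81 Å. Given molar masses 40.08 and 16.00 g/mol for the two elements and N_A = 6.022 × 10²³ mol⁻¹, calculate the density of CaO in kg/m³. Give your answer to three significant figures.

3350 kg/m³

The rock-salt structure contains Z = 4 formula units per cell; M(CaO) = 40.08 + 16.00 = 56.08 g/mol.
a³ = (4.810 × 10^-8 cm)³ = 1.113 × 10^-22 cm³.
ρ = 4 × 56.08 / (6.022 × 10²³ × 1.113 × 10^-22) = 3.347 g/cm³ = 3350 kg/m³.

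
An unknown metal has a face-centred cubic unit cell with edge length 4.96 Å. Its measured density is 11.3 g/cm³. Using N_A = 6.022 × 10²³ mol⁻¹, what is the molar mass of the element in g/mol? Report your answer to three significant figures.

208 g/mol

An FCC cell has Z = 4 atoms; a = 4.960 × 10^-8 cm.
M = ρ·N_A·a³/Z = 11.3 × 6.022 × 10²³ × 1.220 × 10^-22 / 4 = 208 g/mol.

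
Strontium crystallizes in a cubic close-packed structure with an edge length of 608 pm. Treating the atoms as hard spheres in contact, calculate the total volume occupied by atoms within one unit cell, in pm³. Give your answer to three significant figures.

In an FCC lattice atoms touch along the face diagonal, so √2·a = 4r, so r = 0.3536a = 215.0 pm.
V_atoms = Z × (4/3)πr³ = 4 × (4/3)π × (215.0)³ = 1.66 × 10^8 pm³.

1.66 × 10^8 pm³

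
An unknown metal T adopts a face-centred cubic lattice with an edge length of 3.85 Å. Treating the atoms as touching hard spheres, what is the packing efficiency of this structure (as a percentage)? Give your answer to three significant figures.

74.0%

In an FCC lattice atoms touch along the face diagonal, so √2·a = 4r, so r = 0.3536a = 1.361 Å.
Packing fraction = Z·(4/3)πr³ / a³ = 4 × (4/3)π × (1.361)³ / (3.85)³ = 0.7405 = 74.0%.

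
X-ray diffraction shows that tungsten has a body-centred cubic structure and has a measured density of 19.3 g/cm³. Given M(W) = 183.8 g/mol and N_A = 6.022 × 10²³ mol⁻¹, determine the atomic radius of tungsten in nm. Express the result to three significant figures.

0.137 nm

For a BCC cell (Z = 2), a³ = Z·M/(N_A·ρ) = 2 × 183.8 / (6.022 × 10²³ × 19.30) = 3.163 × 10^-23 cm³, so a = 3.162 × 10^-8 cm = 0.3162 nm.
Atoms touch along the body diagonal, so √3·a = 4r, so r = 0.4330 × a = 0.137 nm.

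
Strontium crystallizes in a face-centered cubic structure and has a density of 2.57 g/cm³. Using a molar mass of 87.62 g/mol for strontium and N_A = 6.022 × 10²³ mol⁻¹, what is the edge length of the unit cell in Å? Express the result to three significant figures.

With Z = 4 atoms per FCC cell, a³ = Z·M/(N_A·ρ) = 4 × 87.62 / (6.022 × 10²³ × 2.570 g/cm³) = 2.265 × 10^-22 cm³.
a = (2.265 × 10^-22)^(1/3) = 6.095 × 10^-8 cm = 6.10 Å.

6.10 Å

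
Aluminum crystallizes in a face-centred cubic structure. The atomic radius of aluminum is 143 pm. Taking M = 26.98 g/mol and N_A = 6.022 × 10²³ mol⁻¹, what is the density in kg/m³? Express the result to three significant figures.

In an FCC lattice, atoms touch along the face diagonal, so √2·a = 4r, giving a = 404.5 pm = 4.045 × 10^-8 cm.
With Z = 4, ρ = Z·M/(N_A·a³) = 4 × 26.98 / (6.022 × 10²³ × 6.617 × 10^-23) = 2.708 g/cm³ = 2710 kg/m³.

2710 kg/m³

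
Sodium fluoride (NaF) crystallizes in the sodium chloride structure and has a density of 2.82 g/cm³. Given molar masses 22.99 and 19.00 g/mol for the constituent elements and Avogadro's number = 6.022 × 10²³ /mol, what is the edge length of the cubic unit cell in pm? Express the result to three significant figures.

462 pm

M(NaF) = 41.99 g/mol; Z = 4 formula units per cell.
a³ = Z·M/(N_A·ρ) = 4 × 41.99 / (6.022 × 10²³ × 2.82) = 9.890 × 10^-23 cm³, so a = 4.625 × 10^-8 cm = 462 pm.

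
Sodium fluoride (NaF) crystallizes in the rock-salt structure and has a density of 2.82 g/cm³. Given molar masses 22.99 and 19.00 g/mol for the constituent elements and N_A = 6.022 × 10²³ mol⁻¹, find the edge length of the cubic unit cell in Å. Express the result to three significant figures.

M(NaF) = 41.99 g/mol; Z = 4 formula units per cell.
a³ = Z·M/(N_A·ρ) = 4 × 41.99 / (6.022 × 10²³ × 2.82) = 9.890 × 10^-23 cm³, so a = 4.625 × 10^-8 cm = 4.62 Å.

4.62 Å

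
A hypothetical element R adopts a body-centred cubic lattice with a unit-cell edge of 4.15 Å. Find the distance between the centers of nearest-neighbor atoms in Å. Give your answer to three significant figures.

3.59 Å

In a BCC structure, atoms touch along the body diagonal, so √3·a = 4r; the nearest-neighbor distance equals 2r = 0.8660·a.
d = 0.8660 × 4.15 = 3.59 Å.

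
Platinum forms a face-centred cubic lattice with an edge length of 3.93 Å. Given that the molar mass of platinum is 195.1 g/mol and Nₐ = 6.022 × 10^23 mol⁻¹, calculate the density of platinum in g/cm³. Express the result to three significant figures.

An FCC unit cell contains Z = 4 atoms.
Cell volume: a³ = (3.93 Å)³ = (3.930 × 10^-8 cm)³ = 6.070 × 10^-23 cm³.
ρ = Z·M/(N_A·a³) = 4 × 195.1 / (6.022 × 10²³ × 6.070 × 10^-23) = 21.35 g/cm³.

21.4 g/cm³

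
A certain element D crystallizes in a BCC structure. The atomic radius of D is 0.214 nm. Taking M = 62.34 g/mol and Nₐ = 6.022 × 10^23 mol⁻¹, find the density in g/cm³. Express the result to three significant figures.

1.72 g/cm³

In a BCC lattice, atoms touch along the body diagonal, so √3·a = 4r, giving a = 0.4942 nm = 4.942 × 10^-8 cm.
With Z = 2, ρ = Z·M/(N_A·a³) = 2 × 62.34 / (6.022 × 10²³ × 1.207 × 10^-22) = 1.715 g/cm³.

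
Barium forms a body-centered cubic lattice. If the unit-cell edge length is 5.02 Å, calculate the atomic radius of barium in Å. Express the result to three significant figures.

2.17 Å

In a BCC lattice, atoms touch along the body diagonal, so √3·a = 4r.
r = √3·a/4 = 1.7321 × 5.02 / 4 = 2.17 Å.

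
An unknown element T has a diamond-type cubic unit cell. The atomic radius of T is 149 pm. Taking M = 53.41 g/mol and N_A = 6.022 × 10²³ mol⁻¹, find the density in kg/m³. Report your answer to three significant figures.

In a diamond cubic lattice, nearest neighbors lie along the body diagonal with √3·a = 8r, giving a = 688.2 pm = 6.882 × 10^-8 cm.
With Z = 8, ρ = Z·M/(N_A·a³) = 8 × 53.41 / (6.022 × 10²³ × 3.259 × 10^-22) = 2.177 g/cm³ = 2180 kg/m³.

2180 kg/m³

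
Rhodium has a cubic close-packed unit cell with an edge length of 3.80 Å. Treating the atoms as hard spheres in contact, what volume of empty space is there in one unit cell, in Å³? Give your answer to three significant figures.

14.2 Å³

In an FCC lattice atoms touch along the face diagonal, so √2·a = 4r, so r = 0.3536a = 1.344 Å.
V_cell = a³ = 54.87 Å³; V_atoms = 4 × (4/3)πr³ = 40.63 Å³.
Empty space = 54.87 − 40.63 = 14.2 Å³.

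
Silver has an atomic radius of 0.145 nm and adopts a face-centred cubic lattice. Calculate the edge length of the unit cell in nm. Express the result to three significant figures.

0.410 nm

In an FCC lattice, atoms touch along the face diagonal, so √2·a = 4r.
a = 4r/√2 = 4 × 0.145 / 1.4142 = 0.410 nm.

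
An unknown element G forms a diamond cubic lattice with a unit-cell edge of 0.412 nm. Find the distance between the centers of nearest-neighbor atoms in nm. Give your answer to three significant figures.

In a diamond cubic structure, nearest neighbors lie along the body diagonal with √3·a = 8r; the nearest-neighbor distance equals 2r = 0.4330·a.
d = 0.4330 × 0.412 = 0.178 nm.

0.178 nm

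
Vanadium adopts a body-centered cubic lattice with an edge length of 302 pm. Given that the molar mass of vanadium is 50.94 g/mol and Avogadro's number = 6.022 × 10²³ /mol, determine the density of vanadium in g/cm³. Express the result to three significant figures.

A BCC unit cell contains Z = 2 atoms.
Cell volume: a³ = (302 pm)³ = (3.020 × 10^-8 cm)³ = 2.754 × 10^-23 cm³.
ρ = Z·M/(N_A·a³) = 2 × 50.94 / (6.022 × 10²³ × 2.754 × 10^-23) = 6.142 g/cm³.

6.14 g/cm³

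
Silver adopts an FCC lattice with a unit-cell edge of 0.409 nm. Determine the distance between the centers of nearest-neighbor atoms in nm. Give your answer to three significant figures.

In an FCC structure, atoms touch along the face diagonal, so √2·a = 4r; the nearest-neighbor distance equals 2r = 0.7071·a.
d = 0.7071 × 0.409 = 0.289 nm.

0.289 nm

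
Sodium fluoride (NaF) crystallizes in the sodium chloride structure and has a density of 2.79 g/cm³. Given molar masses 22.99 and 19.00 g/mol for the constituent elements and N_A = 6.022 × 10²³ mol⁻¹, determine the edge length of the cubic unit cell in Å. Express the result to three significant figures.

M(NaF) = 41.99 g/mol; Z = 4 formula units per cell.
a³ = Z·M/(N_A·ρ) = 4 × 41.99 / (6.022 × 10²³ × 2.79) = 9.997 × 10^-23 cm³, so a = 4.641 × 10^-8 cm = 4.64 Å.

4.64 Å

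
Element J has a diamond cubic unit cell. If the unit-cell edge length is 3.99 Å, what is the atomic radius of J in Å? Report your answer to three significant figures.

In a diamond cubic lattice, nearest neighbors lie along the body diagonal with √3·a = 8r.
r = √3·a/8 = 1.7321 × 3.99 / 8 = 0.864 Å.

0.864 Å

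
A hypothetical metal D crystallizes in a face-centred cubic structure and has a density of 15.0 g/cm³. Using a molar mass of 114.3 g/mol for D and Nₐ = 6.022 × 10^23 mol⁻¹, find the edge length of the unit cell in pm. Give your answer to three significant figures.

With Z = 4 atoms per FCC cell, a³ = Z·M/(N_A·ρ) = 4 × 114.3 / (6.022 × 10²³ × 15.00 g/cm³) = 5.061 × 10^-23 cm³.
a = (5.061 × 10^-23)^(1/3) = 3.699 × 10^-8 cm = 370 pm.

370 pm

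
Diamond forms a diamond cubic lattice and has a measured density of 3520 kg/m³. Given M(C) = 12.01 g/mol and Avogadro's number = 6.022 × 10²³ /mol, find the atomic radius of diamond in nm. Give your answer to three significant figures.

0.0772 nm

For a diamond cubic cell (Z = 8), a³ = Z·M/(N_A·ρ) = 8 × 12.01 / (6.022 × 10²³ × 3.520) = 4.533 × 10^-23 cm³, so a = 3.565 × 10^-8 cm = 0.3565 nm.
Nearest neighbors lie along the body diagonal with √3·a = 8r, so r = 0.2165 × a = 0.0772 nm.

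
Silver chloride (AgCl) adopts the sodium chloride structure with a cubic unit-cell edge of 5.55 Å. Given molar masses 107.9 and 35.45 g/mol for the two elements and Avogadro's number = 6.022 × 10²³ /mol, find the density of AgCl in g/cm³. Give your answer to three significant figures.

5.57 g/cm³

The sodium chloride structure contains Z = 4 formula units per cell; M(AgCl) = 107.9 + 35.45 = 143.35 g/mol.
a³ = (5.550 × 10^-8 cm)³ = 1.710 × 10^-22 cm³.
ρ = 4 × 143.35 / (6.022 × 10²³ × 1.710 × 10^-22) = 5.570 g/cm³.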